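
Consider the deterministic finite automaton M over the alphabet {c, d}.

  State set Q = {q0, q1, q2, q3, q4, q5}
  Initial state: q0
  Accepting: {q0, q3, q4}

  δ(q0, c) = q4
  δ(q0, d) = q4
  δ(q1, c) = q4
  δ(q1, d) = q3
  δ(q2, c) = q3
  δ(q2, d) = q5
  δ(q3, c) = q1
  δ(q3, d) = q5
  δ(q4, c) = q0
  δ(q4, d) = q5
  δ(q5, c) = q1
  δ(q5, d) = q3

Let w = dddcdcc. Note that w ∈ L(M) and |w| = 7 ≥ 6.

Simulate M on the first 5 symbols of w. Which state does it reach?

q3

State sequence: q0 -d-> q4 -d-> q5 -d-> q3 -c-> q1 -d-> q3

After reading 5 characters, M is in state q3.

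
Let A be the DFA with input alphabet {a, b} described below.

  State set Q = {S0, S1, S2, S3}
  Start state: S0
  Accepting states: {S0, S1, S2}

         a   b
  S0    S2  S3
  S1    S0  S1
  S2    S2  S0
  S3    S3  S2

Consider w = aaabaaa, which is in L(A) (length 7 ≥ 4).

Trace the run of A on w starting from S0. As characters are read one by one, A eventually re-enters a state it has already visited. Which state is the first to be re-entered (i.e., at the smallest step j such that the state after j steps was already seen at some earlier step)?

S2

State sequence: S0 -a-> S2 -a-> S2 -a-> S2 -b-> S0 -a-> S2 -a-> S2 -a-> S2
First repeat at step 2: S2 was already visited.

The earliest repeat is at step j = 2: A is in S2, which it already visited at step i = 1.
Since A has 4 states, any run of length ≥ 4 visits 4+1 states, so by pigeonhole some state repeats within the first 4 steps — that repeat gives the pumpable loop.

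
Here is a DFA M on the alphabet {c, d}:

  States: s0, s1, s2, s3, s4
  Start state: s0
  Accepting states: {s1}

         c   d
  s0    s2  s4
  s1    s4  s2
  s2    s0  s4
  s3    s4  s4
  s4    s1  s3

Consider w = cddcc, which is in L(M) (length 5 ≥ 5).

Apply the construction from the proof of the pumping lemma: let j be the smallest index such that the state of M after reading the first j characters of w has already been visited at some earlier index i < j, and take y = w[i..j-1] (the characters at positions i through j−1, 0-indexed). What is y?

State sequence: s0 -c-> s2 -d-> s4 -d-> s3 -c-> s4 -c-> s1
First repeat at step 4: s4 was already visited.

So i = 2, j = 4, giving x = w[0:2] = cd, y = w[2:4] = dc, z = w[4:5] = c.
Check: |xy| = 4 ≤ 5 and |y| = 2 ≥ 1. Reading y takes M from s4 back to s4, so every xyⁱz is accepted.
With |Q| = 5, pigeonhole forces a state repeat no later than step 5; the substring read between the first and second visits to that state can be pumped.

dc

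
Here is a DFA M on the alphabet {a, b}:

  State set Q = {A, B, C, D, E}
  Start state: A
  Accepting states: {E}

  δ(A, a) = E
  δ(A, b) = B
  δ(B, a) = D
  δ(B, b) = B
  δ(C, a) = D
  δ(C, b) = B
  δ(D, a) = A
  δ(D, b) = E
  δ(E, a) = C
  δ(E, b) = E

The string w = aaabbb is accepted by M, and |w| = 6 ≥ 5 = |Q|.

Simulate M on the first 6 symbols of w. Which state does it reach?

E

State sequence: A -a-> E -a-> C -a-> D -b-> E -b-> E -b-> E

After reading 6 characters, M is in state E.
(This kind of state-tracing is the core of the pumping-lemma construction: with 5 states, pigeonhole forces a repeat within the first 5 steps.)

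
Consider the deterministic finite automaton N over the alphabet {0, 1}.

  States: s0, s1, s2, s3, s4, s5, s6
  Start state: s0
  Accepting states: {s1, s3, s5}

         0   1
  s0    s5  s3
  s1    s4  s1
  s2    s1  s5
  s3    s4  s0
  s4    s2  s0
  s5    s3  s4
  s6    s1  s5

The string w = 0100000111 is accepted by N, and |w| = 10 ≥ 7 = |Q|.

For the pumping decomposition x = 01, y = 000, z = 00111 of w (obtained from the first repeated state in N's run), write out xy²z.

xy^2z = 01·000·000·00111 = 0100000000111.
Reading y = 000 takes N from s4 back to s4, so after x·y·y the machine is still in s4, and z then leads to the accepting state s1. Hence 0100000000111 ∈ L(N).

0100000000111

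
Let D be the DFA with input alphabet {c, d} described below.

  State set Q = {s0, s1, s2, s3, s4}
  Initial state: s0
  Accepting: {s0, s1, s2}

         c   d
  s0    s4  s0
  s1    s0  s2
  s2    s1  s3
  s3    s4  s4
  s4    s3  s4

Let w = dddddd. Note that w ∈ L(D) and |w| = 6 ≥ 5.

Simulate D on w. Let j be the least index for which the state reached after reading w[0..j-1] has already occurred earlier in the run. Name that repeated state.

Run of D on w = d d d d d d:
  step 0: s0  (start)
  step 1: s0  (read d: s0→s0)   ← first repeat (s0 seen earlier)
  step 2: s0  (read d: s0→s0)
  step 3: s0  (read d: s0→s0)
  step 4: s0  (read d: s0→s0)
  step 5: s0  (read d: s0→s0)
  step 6: s0  (read d: s0→s0)

The earliest repeat is at step j = 1: D is in s0, which it already visited at step i = 0.
Pumping length from the standard proof: p = 5 (the number of states). The repeated state found above gives |xy| = j ≤ 5 and |y| = j − i ≥ 1.

s0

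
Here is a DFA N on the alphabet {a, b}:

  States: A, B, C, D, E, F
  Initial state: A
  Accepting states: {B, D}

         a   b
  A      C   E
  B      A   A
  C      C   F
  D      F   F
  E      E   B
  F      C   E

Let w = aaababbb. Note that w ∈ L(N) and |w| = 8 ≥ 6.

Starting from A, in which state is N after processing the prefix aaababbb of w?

B

Run of N on the first 8 characters of w = a a a b a b b b:
  step 0: A  (start)
  step 1: C  (read a: A→C)
  step 2: C  (read a: C→C)
  step 3: C  (read a: C→C)
  step 4: F  (read b: C→F)
  step 5: C  (read a: F→C)
  step 6: F  (read b: C→F)
  step 7: E  (read b: F→E)
  step 8: B  (read b: E→B)

After reading 8 characters, N is in state B.
(This kind of state-tracing is the core of the pumping-lemma construction: with 6 states, pigeonhole forces a repeat within the first 6 steps.)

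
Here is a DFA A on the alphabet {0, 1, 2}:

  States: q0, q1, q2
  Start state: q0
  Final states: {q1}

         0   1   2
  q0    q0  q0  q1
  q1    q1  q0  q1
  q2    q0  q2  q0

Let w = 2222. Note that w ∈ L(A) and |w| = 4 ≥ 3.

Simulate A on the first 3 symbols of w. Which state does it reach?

q1

State sequence: q0 -2-> q1 -2-> q1 -2-> q1

After reading 3 characters, A is in state q1.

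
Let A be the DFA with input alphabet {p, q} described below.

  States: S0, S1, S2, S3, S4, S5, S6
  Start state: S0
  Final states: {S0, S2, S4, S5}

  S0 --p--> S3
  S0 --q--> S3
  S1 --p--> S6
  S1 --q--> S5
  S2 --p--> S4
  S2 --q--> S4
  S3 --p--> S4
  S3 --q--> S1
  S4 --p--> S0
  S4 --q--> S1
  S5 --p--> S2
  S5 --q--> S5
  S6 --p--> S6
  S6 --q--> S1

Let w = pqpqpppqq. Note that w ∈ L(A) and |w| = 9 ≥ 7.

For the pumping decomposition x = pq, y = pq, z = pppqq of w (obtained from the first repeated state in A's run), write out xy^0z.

xy⁰z = xz = pq·pppqq = pqpppqq.
Reading y = pq takes A from S1 back to S1, so after x the machine is still in S1, and z then leads to the accepting state S5. Hence pqpppqq ∈ L(A).

pqpppqq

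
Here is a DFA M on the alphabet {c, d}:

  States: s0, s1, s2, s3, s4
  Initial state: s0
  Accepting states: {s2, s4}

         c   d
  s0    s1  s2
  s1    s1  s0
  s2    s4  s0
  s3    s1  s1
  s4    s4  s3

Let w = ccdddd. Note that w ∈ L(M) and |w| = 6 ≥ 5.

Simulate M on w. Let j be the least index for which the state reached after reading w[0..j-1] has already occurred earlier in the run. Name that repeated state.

s1

Run of M on w = c c d d d d:
  step 0: s0  (start)
  step 1: s1  (read c: s0→s1)
  step 2: s1  (read c: s1→s1)   ← first repeat (s1 seen earlier)
  step 3: s0  (read d: s1→s0)
  step 4: s2  (read d: s0→s2)
  step 5: s0  (read d: s2→s0)
  step 6: s2  (read d: s0→s2)

The earliest repeat is at step j = 2: M is in s1, which it already visited at step i = 1.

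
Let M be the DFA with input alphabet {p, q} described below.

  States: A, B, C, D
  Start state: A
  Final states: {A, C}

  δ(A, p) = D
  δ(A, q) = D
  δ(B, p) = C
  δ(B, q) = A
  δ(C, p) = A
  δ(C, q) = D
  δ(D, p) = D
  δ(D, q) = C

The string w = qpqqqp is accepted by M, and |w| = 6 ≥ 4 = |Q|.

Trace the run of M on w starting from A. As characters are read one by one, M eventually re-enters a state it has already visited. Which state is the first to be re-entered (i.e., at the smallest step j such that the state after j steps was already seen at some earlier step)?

D

State sequence: A -q-> D -p-> D -q-> C -q-> D -q-> C -p-> A
First repeat at step 2: D was already visited.

The earliest repeat is at step j = 2: M is in D, which it already visited at step i = 1.
The DFA has 4 states, so the proof of the pumping lemma guarantees a repeated state among the first 4+1 visited; the segment between the two visits is the pumpable y.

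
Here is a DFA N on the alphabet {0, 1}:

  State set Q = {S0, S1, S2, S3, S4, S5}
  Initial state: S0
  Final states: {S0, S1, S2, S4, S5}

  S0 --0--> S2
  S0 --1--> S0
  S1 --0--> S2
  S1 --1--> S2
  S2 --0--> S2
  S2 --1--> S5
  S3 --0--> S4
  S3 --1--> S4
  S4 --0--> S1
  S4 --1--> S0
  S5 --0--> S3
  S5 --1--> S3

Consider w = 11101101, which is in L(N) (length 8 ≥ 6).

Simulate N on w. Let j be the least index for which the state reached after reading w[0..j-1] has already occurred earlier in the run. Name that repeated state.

S0

State sequence: S0 -1-> S0 -1-> S0 -1-> S0 -0-> S2 -1-> S5 -1-> S3 -0-> S4 -1-> S0
First repeat at step 1: S0 was already visited.

The earliest repeat is at step j = 1: N is in S0, which it already visited at step i = 0.
With |Q| = 6, pigeonhole forces a state repeat no later than step 6; the substring read between the first and second visits to that state can be pumped.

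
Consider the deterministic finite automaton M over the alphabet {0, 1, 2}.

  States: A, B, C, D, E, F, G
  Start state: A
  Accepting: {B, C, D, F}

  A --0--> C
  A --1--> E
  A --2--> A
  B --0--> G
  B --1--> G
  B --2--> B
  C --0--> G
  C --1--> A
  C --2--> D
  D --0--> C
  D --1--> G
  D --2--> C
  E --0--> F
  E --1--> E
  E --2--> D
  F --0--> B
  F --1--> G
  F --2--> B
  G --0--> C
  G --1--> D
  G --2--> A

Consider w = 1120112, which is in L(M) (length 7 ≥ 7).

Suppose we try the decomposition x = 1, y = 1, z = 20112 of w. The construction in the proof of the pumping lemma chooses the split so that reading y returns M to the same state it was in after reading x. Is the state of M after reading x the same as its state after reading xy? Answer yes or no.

Run of M on the first 2 characters of w = 1 1:
  step 0: A  (start)
  step 1: E  (read 1: A→E)
  step 2: E  (read 1: E→E)

After x (step 1): E. After xy (step 2): E.
They match, so y = 1 drives M around a cycle from E back to itself; pumping y any number of times keeps M in E before reading z, and xyⁱz ∈ L(M) for every i ≥ 0.

yes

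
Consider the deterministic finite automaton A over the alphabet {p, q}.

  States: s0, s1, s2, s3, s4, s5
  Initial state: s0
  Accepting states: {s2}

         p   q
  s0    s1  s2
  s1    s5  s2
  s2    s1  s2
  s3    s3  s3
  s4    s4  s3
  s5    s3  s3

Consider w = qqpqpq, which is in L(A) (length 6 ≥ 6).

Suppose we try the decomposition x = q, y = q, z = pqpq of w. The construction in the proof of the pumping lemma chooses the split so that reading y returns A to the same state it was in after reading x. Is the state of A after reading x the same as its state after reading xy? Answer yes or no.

yes

State sequence: s0 -q-> s2 -q-> s2

After x (step 1): s2. After xy (step 2): s2.
They match, so y = q drives A around a cycle from s2 back to itself; pumping y any number of times keeps A in s2 before reading z, and xyⁱz ∈ L(A) for every i ≥ 0.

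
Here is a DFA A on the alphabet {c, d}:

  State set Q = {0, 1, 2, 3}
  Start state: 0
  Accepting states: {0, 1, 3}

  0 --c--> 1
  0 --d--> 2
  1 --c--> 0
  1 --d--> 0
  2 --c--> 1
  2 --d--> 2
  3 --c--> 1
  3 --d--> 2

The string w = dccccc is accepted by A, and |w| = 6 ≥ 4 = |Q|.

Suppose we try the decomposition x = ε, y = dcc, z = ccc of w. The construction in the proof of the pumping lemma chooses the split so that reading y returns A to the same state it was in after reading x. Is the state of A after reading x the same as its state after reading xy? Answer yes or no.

State sequence: 0 -d-> 2 -c-> 1 -c-> 0

After x (step 0): 0. After xy (step 3): 0.
They match, so y = dcc drives A around a cycle from 0 back to itself; pumping y any number of times keeps A in 0 before reading z, and xyⁱz ∈ L(A) for every i ≥ 0.

yes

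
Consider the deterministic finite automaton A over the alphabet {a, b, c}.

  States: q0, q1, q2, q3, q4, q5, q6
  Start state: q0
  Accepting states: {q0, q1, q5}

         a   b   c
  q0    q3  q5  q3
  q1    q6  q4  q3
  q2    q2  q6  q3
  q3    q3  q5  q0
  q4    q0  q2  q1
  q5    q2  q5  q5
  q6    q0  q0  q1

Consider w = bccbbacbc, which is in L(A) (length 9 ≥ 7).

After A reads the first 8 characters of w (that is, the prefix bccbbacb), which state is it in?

Run of A on the first 8 characters of w = b c c b b a c b:
  step 0: q0  (start)
  step 1: q5  (read b: q0→q5)
  step 2: q5  (read c: q5→q5)
  step 3: q5  (read c: q5→q5)
  step 4: q5  (read b: q5→q5)
  step 5: q5  (read b: q5→q5)
  step 6: q2  (read a: q5→q2)
  step 7: q3  (read c: q2→q3)
  step 8: q5  (read b: q3→q5)

After reading 8 characters, A is in state q5.

q5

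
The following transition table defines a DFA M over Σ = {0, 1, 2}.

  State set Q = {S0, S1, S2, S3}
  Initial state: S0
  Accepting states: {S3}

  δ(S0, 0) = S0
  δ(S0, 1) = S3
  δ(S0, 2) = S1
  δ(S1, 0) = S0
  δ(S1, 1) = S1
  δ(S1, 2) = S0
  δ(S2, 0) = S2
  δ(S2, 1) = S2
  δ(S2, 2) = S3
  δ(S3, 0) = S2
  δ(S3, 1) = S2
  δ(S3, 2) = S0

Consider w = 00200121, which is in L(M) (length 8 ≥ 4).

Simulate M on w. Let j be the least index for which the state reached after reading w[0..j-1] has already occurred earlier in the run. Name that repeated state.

State sequence: S0 -0-> S0 -0-> S0 -2-> S1 -0-> S0 -0-> S0 -1-> S3 -2-> S0 -1-> S3
First repeat at step 1: S0 was already visited.

The earliest repeat is at step j = 1: M is in S0, which it already visited at step i = 0.
With |Q| = 4, pigeonhole forces a state repeat no later than step 4; the substring read between the first and second visits to that state can be pumped.

S0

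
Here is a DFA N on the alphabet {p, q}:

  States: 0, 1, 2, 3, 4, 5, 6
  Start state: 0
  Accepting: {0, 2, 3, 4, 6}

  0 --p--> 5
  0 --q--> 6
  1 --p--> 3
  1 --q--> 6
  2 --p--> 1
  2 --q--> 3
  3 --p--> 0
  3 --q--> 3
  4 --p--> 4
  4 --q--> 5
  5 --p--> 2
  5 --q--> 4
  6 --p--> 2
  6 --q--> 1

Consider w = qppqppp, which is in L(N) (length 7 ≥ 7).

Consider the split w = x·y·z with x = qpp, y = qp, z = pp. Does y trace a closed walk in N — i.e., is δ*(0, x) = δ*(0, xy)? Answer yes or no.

no

State sequence: 0 -q-> 6 -p-> 2 -p-> 1 -q-> 6 -p-> 2

After x (step 3): 1. After xy (step 5): 2.
They differ (1 ≠ 2), so y is not a cycle from the state after x; this split is not the one the pumping-lemma construction produces, and pumping y need not keep the string in L(N).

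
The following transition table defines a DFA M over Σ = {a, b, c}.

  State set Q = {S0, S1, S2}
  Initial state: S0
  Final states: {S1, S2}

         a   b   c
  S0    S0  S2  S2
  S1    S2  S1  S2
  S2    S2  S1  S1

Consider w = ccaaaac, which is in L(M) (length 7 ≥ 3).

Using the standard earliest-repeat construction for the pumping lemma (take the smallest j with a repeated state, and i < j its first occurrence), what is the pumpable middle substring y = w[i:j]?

State sequence: S0 -c-> S2 -c-> S1 -a-> S2 -a-> S2 -a-> S2 -a-> S2 -c-> S1
First repeat at step 3: S2 was already visited.

So i = 1, j = 3, giving x = w[0:1] = c, y = w[1:3] = ca, z = w[3:7] = aaac.
Check: |xy| = 3 ≤ 3 and |y| = 2 ≥ 1. Reading y takes M from S2 back to S2, so every xyⁱz is accepted.
Pumping length from the standard proof: p = 3 (the number of states). The repeated state found above gives |xy| = j ≤ 3 and |y| = j − i ≥ 1.

ca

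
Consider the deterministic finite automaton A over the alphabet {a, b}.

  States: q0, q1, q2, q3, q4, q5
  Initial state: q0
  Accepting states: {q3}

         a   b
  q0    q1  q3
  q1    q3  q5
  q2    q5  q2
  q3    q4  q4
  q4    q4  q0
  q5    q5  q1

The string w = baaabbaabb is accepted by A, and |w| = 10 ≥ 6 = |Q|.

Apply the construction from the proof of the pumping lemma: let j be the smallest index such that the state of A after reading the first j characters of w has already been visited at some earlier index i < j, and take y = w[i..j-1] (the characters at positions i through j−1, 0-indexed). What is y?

a

Run of A on w = b a a a b b a a b b:
  step 0: q0  (start)
  step 1: q3  (read b: q0→q3)
  step 2: q4  (read a: q3→q4)
  step 3: q4  (read a: q4→q4)   ← first repeat (q4 seen earlier)
  step 4: q4  (read a: q4→q4)
  step 5: q0  (read b: q4→q0)
  step 6: q3  (read b: q0→q3)
  step 7: q4  (read a: q3→q4)
  step 8: q4  (read a: q4→q4)
  step 9: q0  (read b: q4→q0)
  step 10: q3  (read b: q0→q3)

So i = 2, j = 3, giving x = w[0:2] = ba, y = w[2:3] = a, z = w[3:10] = abbaabb.
Check: |xy| = 3 ≤ 6 and |y| = 1 ≥ 1. Reading y takes A from q4 back to q4, so every xyⁱz is accepted.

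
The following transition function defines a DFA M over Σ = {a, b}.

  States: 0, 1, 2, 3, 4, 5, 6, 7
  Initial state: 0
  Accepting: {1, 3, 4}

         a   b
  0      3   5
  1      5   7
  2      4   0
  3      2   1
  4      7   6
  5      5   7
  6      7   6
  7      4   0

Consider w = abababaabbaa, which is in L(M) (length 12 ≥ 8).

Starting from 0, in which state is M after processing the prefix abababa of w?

7

State sequence: 0 -a-> 3 -b-> 1 -a-> 5 -b-> 7 -a-> 4 -b-> 6 -a-> 7

After reading 7 characters, M is in state 7.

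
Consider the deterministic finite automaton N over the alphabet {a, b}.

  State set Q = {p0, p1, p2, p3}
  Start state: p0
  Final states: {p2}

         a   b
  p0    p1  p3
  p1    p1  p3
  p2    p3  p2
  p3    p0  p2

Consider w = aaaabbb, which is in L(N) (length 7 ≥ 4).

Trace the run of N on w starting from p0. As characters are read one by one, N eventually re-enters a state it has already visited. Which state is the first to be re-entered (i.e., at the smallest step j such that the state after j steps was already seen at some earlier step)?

Run of N on w = a a a a b b b:
  step 0: p0  (start)
  step 1: p1  (read a: p0→p1)
  step 2: p1  (read a: p1→p1)   ← first repeat (p1 seen earlier)
  step 3: p1  (read a: p1→p1)
  step 4: p1  (read a: p1→p1)
  step 5: p3  (read b: p1→p3)
  step 6: p2  (read b: p3→p2)
  step 7: p2  (read b: p2→p2)

The earliest repeat is at step j = 2: N is in p1, which it already visited at step i = 1.

p1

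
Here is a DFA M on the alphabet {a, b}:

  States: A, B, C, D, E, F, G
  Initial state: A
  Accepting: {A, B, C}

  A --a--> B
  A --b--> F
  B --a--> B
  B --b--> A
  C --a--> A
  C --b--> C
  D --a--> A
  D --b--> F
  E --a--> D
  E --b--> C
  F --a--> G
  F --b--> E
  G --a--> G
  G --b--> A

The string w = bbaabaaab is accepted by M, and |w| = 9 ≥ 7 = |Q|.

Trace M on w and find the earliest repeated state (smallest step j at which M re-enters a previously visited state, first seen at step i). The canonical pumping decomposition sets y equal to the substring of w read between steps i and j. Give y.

Run of M on w = b b a a b a a a b:
  step 0: A  (start)
  step 1: F  (read b: A→F)
  step 2: E  (read b: F→E)
  step 3: D  (read a: E→D)
  step 4: A  (read a: D→A)   ← first repeat (A seen earlier)
  step 5: F  (read b: A→F)
  step 6: G  (read a: F→G)
  step 7: G  (read a: G→G)
  step 8: G  (read a: G→G)
  step 9: A  (read b: G→A)

So i = 0, j = 4, giving x = w[0:0] = ε, y = w[0:4] = bbaa, z = w[4:9] = baaab.
Check: |xy| = 4 ≤ 7 and |y| = 4 ≥ 1. Reading y takes M from A back to A, so every xyⁱz is accepted.
Since M has 7 states, any run of length ≥ 7 visits 7+1 states, so by pigeonhole some state repeats within the first 7 steps — that repeat gives the pumpable loop.

bbaa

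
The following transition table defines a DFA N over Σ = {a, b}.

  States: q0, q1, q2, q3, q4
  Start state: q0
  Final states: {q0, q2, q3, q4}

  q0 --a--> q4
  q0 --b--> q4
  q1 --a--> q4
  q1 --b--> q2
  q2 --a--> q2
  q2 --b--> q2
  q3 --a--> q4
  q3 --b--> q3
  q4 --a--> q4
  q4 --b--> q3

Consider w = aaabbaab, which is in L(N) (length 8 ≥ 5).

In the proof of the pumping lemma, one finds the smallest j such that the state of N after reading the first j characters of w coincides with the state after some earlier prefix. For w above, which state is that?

q4

Run of N on w = a a a b b a a b:
  step 0: q0  (start)
  step 1: q4  (read a: q0→q4)
  step 2: q4  (read a: q4→q4)   ← first repeat (q4 seen earlier)
  step 3: q4  (read a: q4→q4)
  step 4: q3  (read b: q4→q3)
  step 5: q3  (read b: q3→q3)
  step 6: q4  (read a: q3→q4)
  step 7: q4  (read a: q4→q4)
  step 8: q3  (read b: q4→q3)

The earliest repeat is at step j = 2: N is in q4, which it already visited at step i = 1.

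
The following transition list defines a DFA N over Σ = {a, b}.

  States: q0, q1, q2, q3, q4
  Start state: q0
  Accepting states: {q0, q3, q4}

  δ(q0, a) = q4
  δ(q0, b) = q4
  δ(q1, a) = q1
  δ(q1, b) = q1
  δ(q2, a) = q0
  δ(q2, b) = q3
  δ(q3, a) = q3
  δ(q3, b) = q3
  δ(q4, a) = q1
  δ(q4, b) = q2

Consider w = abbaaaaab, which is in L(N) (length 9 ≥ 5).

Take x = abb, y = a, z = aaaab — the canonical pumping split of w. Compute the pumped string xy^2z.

xy^2z = abb·a·a·aaaab = abbaaaaaab.
Reading y = a takes N from q3 back to q3, so after x·y·y the machine is still in q3, and z then leads to the accepting state q3. Hence abbaaaaaab ∈ L(N).

abbaaaaaab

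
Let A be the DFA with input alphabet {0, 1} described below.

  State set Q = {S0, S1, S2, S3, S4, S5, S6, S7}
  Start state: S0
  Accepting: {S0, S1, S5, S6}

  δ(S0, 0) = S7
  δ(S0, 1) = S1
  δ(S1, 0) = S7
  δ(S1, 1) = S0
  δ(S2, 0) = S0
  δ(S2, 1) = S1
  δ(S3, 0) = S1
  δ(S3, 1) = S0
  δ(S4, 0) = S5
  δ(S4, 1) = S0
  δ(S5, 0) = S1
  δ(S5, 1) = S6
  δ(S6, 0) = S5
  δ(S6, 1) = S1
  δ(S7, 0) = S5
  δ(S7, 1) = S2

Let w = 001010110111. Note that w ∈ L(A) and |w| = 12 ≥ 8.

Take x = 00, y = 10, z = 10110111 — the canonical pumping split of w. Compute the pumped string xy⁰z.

0010110111

xy⁰z = xz = 00·10110111 = 0010110111.
Reading y = 10 takes A from S5 back to S5, so after x the machine is still in S5, and z then leads to the accepting state S0. Hence 0010110111 ∈ L(A).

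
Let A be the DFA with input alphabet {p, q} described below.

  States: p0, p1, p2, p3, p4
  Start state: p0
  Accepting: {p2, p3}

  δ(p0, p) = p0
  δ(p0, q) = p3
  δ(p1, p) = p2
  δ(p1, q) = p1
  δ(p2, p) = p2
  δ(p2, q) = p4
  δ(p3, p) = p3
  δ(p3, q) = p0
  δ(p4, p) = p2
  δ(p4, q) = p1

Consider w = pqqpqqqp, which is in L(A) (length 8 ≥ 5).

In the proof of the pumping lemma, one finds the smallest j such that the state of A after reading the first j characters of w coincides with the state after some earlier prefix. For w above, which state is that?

State sequence: p0 -p-> p0 -q-> p3 -q-> p0 -p-> p0 -q-> p3 -q-> p0 -q-> p3 -p-> p3
First repeat at step 1: p0 was already visited.

The earliest repeat is at step j = 1: A is in p0, which it already visited at step i = 0.
The DFA has 5 states, so the proof of the pumping lemma guarantees a repeated state among the first 5+1 visited; the segment between the two visits is the pumpable y.

p0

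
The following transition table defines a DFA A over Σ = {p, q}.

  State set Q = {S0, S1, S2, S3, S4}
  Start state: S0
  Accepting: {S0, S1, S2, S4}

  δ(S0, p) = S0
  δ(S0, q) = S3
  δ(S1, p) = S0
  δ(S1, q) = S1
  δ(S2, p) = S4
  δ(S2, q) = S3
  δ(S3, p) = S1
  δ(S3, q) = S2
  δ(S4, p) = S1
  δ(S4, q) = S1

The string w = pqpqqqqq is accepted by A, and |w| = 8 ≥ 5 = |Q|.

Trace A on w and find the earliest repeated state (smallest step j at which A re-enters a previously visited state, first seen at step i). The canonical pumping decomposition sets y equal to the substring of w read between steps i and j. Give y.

State sequence: S0 -p-> S0 -q-> S3 -p-> S1 -q-> S1 -q-> S1 -q-> S1 -q-> S1 -q-> S1
First repeat at step 1: S0 was already visited.

So i = 0, j = 1, giving x = w[0:0] = ε, y = w[0:1] = p, z = w[1:8] = qpqqqqq.
Check: |xy| = 1 ≤ 5 and |y| = 1 ≥ 1. Reading y takes A from S0 back to S0, so every xyⁱz is accepted.

p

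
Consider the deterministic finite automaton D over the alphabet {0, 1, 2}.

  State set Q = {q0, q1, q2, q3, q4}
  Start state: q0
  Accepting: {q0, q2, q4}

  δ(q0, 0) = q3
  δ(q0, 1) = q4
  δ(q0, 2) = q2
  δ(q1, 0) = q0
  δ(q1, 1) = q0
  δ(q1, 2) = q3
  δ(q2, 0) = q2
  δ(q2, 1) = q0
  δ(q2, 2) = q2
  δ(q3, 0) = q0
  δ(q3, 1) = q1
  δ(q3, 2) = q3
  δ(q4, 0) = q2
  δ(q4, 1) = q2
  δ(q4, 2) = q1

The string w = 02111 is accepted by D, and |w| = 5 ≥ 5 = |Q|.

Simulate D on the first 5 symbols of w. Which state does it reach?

q4

State sequence: q0 -0-> q3 -2-> q3 -1-> q1 -1-> q0 -1-> q4

After reading 5 characters, D is in state q4.
(This kind of state-tracing is the core of the pumping-lemma construction: with 5 states, pigeonhole forces a repeat within the first 5 steps.)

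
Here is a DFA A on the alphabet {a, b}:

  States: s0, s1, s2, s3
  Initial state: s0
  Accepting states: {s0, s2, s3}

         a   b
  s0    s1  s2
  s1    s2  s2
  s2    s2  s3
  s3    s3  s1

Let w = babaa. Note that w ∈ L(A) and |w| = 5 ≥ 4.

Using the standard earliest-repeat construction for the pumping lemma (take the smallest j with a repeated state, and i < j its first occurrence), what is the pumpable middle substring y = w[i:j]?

Run of A on w = b a b a a:
  step 0: s0  (start)
  step 1: s2  (read b: s0→s2)
  step 2: s2  (read a: s2→s2)   ← first repeat (s2 seen earlier)
  step 3: s3  (read b: s2→s3)
  step 4: s3  (read a: s3→s3)
  step 5: s3  (read a: s3→s3)

So i = 1, j = 2, giving x = w[0:1] = b, y = w[1:2] = a, z = w[2:5] = baa.
Check: |xy| = 2 ≤ 4 and |y| = 1 ≥ 1. Reading y takes A from s2 back to s2, so every xyⁱz is accepted.

a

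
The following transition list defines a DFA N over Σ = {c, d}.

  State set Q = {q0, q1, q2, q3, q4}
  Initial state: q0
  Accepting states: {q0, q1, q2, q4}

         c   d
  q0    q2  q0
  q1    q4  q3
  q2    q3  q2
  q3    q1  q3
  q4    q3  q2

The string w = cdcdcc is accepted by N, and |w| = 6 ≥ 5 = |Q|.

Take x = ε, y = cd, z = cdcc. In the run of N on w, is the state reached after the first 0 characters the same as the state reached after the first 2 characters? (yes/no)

no

Run of N on the first 2 characters of w = c d:
  step 0: q0  (start)
  step 1: q2  (read c: q0→q2)
  step 2: q2  (read d: q2→q2)

After x (step 0): q0. After xy (step 2): q2.
They differ (q0 ≠ q2), so y is not a cycle from the state after x; this split is not the one the pumping-lemma construction produces, and pumping y need not keep the string in L(N).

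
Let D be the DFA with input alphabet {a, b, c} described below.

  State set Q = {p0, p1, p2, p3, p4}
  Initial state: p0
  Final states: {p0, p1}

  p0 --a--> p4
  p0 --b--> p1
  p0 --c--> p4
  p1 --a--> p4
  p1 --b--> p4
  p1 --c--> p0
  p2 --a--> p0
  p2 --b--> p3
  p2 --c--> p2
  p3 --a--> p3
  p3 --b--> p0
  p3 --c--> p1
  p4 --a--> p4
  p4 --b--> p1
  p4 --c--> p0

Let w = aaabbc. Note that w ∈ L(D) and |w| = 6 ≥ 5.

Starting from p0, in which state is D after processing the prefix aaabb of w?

p4

Run of D on the first 5 characters of w = a a a b b:
  step 0: p0  (start)
  step 1: p4  (read a: p0→p4)
  step 2: p4  (read a: p4→p4)
  step 3: p4  (read a: p4→p4)
  step 4: p1  (read b: p4→p1)
  step 5: p4  (read b: p1→p4)

After reading 5 characters, D is in state p4.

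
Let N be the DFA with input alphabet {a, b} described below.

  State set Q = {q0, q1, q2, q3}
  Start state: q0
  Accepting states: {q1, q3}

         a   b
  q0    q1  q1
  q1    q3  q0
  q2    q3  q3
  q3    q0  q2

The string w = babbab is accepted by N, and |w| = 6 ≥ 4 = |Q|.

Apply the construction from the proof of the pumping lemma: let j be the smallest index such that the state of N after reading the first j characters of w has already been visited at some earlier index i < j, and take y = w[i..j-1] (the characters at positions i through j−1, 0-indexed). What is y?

bb

State sequence: q0 -b-> q1 -a-> q3 -b-> q2 -b-> q3 -a-> q0 -b-> q1
First repeat at step 4: q3 was already visited.

So i = 2, j = 4, giving x = w[0:2] = ba, y = w[2:4] = bb, z = w[4:6] = ab.
Check: |xy| = 4 ≤ 4 and |y| = 2 ≥ 1. Reading y takes N from q3 back to q3, so every xyⁱz is accepted.
Pumping length from the standard proof: p = 4 (the number of states). The repeated state found above gives |xy| = j ≤ 4 and |y| = j − i ≥ 1.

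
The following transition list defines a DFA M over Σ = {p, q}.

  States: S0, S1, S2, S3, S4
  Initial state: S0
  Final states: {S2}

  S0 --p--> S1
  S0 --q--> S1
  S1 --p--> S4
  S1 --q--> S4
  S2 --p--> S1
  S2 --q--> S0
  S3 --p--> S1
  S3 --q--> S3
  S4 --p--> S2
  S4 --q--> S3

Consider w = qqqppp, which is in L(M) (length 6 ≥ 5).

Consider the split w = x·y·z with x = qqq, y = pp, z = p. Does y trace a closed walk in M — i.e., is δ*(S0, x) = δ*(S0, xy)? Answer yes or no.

no

Run of M on the first 5 characters of w = q q q p p:
  step 0: S0  (start)
  step 1: S1  (read q: S0→S1)
  step 2: S4  (read q: S1→S4)
  step 3: S3  (read q: S4→S3)
  step 4: S1  (read p: S3→S1)
  step 5: S4  (read p: S1→S4)

After x (step 3): S3. After xy (step 5): S4.
They differ (S3 ≠ S4), so y is not a cycle from the state after x; this split is not the one the pumping-lemma construction produces, and pumping y need not keep the string in L(M).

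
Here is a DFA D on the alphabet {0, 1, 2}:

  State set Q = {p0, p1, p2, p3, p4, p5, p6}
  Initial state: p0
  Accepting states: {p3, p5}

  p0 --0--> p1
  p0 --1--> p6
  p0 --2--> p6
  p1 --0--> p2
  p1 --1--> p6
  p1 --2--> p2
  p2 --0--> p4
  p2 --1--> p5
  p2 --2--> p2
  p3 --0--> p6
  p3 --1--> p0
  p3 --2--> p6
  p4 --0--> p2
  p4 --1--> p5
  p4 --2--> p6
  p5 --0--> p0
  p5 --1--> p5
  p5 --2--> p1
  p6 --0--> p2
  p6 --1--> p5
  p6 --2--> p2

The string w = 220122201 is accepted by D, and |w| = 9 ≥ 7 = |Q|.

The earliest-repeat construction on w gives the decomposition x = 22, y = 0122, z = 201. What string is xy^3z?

xy^3z = 22·0122·0122·0122·201 = 22012201220122201.
Reading y = 0122 takes D from p2 back to p2, so after x·y·y·y the machine is still in p2, and z then leads to the accepting state p5. Hence 22012201220122201 ∈ L(D).

22012201220122201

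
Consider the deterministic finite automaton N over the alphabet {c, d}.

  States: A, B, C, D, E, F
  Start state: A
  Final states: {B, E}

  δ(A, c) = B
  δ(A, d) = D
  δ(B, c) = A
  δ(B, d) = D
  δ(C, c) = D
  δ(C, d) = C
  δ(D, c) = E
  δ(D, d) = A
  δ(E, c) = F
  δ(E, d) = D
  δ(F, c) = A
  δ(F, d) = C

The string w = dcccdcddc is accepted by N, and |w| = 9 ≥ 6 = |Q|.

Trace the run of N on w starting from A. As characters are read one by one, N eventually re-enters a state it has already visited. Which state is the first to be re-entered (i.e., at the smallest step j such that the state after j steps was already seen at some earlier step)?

Run of N on w = d c c c d c d d c:
  step 0: A  (start)
  step 1: D  (read d: A→D)
  step 2: E  (read c: D→E)
  step 3: F  (read c: E→F)
  step 4: A  (read c: F→A)   ← first repeat (A seen earlier)
  step 5: D  (read d: A→D)
  step 6: E  (read c: D→E)
  step 7: D  (read d: E→D)
  step 8: A  (read d: D→A)
  step 9: B  (read c: A→B)

The earliest repeat is at step j = 4: N is in A, which it already visited at step i = 0.

A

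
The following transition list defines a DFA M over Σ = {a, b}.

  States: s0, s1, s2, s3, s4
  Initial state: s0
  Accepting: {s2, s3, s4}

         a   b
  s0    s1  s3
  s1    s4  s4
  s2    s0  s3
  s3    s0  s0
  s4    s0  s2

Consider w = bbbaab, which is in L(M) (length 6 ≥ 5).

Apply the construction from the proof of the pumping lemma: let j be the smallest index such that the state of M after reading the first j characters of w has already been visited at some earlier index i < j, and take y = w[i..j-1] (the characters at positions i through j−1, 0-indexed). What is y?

bb

State sequence: s0 -b-> s3 -b-> s0 -b-> s3 -a-> s0 -a-> s1 -b-> s4
First repeat at step 2: s0 was already visited.

So i = 0, j = 2, giving x = w[0:0] = ε, y = w[0:2] = bb, z = w[2:6] = baab.
Check: |xy| = 2 ≤ 5 and |y| = 2 ≥ 1. Reading y takes M from s0 back to s0, so every xyⁱz is accepted.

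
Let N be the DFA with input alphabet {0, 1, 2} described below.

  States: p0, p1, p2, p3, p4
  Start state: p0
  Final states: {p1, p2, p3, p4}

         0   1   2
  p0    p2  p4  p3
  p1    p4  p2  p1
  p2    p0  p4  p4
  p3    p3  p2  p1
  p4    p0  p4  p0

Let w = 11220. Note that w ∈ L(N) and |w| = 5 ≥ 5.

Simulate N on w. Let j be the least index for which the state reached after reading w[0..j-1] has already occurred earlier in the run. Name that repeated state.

Run of N on w = 1 1 2 2 0:
  step 0: p0  (start)
  step 1: p4  (read 1: p0→p4)
  step 2: p4  (read 1: p4→p4)   ← first repeat (p4 seen earlier)
  step 3: p0  (read 2: p4→p0)
  step 4: p3  (read 2: p0→p3)
  step 5: p3  (read 0: p3→p3)

The earliest repeat is at step j = 2: N is in p4, which it already visited at step i = 1.
With |Q| = 5, pigeonhole forces a state repeat no later than step 5; the substring read between the first and second visits to that state can be pumped.

p4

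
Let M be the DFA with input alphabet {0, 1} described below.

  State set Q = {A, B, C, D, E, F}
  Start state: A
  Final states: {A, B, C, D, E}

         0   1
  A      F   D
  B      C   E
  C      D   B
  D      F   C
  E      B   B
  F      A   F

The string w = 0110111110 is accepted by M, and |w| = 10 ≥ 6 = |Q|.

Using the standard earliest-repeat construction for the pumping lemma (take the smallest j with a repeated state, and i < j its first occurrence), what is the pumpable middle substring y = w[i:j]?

State sequence: A -0-> F -1-> F -1-> F -0-> A -1-> D -1-> C -1-> B -1-> E -1-> B -0-> C
First repeat at step 2: F was already visited.

So i = 1, j = 2, giving x = w[0:1] = 0, y = w[1:2] = 1, z = w[2:10] = 10111110.
Check: |xy| = 2 ≤ 6 and |y| = 1 ≥ 1. Reading y takes M from F back to F, so every xyⁱz is accepted.

1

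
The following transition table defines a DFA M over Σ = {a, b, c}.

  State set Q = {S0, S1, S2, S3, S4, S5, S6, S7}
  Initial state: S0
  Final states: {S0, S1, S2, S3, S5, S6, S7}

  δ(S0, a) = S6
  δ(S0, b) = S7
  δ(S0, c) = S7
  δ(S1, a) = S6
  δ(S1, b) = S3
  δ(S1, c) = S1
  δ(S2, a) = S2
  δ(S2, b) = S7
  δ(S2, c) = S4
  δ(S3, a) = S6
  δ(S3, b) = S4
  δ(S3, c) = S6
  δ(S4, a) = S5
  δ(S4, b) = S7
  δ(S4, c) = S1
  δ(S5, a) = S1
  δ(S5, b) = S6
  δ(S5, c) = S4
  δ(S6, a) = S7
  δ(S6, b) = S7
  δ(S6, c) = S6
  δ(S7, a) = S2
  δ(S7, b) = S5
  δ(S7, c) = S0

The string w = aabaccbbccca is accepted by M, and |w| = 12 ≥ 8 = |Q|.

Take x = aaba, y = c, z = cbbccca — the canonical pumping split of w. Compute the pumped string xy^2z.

xy^2z = aaba·c·c·cbbccca = aabacccbbccca.
Reading y = c takes M from S1 back to S1, so after x·y·y the machine is still in S1, and z then leads to the accepting state S6. Hence aabacccbbccca ∈ L(M).

aabacccbbccca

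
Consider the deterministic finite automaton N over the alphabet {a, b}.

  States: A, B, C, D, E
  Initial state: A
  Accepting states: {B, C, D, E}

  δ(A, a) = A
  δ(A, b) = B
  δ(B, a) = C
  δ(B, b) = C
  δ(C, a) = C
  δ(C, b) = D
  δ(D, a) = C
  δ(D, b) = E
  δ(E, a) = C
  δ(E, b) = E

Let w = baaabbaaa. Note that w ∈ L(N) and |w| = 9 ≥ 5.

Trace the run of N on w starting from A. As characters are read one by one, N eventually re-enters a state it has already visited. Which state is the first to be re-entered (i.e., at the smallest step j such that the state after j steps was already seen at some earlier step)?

C

Run of N on w = b a a a b b a a a:
  step 0: A  (start)
  step 1: B  (read b: A→B)
  step 2: C  (read a: B→C)
  step 3: C  (read a: C→C)   ← first repeat (C seen earlier)
  step 4: C  (read a: C→C)
  step 5: D  (read b: C→D)
  step 6: E  (read b: D→E)
  step 7: C  (read a: E→C)
  step 8: C  (read a: C→C)
  step 9: C  (read a: C→C)

The earliest repeat is at step j = 3: N is in C, which it already visited at step i = 2.
The DFA has 5 states, so the proof of the pumping lemma guarantees a repeated state among the first 5+1 visited; the segment between the two visits is the pumpable y.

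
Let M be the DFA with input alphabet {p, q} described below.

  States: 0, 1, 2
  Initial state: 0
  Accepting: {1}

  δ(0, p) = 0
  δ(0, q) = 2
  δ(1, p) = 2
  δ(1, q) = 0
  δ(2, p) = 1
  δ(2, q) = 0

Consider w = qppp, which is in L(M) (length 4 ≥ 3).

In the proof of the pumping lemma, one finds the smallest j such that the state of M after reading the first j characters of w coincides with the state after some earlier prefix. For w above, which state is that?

Run of M on w = q p p p:
  step 0: 0  (start)
  step 1: 2  (read q: 0→2)
  step 2: 1  (read p: 2→1)
  step 3: 2  (read p: 1→2)   ← first repeat (2 seen earlier)
  step 4: 1  (read p: 2→1)

The earliest repeat is at step j = 3: M is in 2, which it already visited at step i = 1.
The DFA has 3 states, so the proof of the pumping lemma guarantees a repeated state among the first 3+1 visited; the segment between the two visits is the pumpable y.

2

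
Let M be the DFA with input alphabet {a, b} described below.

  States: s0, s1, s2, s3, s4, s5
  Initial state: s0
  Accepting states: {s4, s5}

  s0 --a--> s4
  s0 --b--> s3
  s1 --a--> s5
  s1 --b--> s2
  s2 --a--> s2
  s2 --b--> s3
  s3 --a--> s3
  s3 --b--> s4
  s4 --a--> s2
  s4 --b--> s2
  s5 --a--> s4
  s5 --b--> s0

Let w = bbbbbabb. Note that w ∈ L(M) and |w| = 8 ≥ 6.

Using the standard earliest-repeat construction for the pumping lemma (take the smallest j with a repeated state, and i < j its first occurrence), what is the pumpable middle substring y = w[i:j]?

bbb

Run of M on w = b b b b b a b b:
  step 0: s0  (start)
  step 1: s3  (read b: s0→s3)
  step 2: s4  (read b: s3→s4)
  step 3: s2  (read b: s4→s2)
  step 4: s3  (read b: s2→s3)   ← first repeat (s3 seen earlier)
  step 5: s4  (read b: s3→s4)
  step 6: s2  (read a: s4→s2)
  step 7: s3  (read b: s2→s3)
  step 8: s4  (read b: s3→s4)

So i = 1, j = 4, giving x = w[0:1] = b, y = w[1:4] = bbb, z = w[4:8] = babb.
Check: |xy| = 4 ≤ 6 and |y| = 3 ≥ 1. Reading y takes M from s3 back to s3, so every xyⁱz is accepted.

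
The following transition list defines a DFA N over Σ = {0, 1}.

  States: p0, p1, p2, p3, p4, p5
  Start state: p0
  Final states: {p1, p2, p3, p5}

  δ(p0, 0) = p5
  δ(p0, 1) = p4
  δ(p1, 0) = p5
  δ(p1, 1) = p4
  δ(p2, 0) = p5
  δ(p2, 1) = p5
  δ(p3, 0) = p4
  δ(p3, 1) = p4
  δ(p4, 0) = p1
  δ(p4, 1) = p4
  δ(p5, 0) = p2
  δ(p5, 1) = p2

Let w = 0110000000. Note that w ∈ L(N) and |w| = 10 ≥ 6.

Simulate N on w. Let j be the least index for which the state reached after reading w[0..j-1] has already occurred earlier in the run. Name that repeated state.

State sequence: p0 -0-> p5 -1-> p2 -1-> p5 -0-> p2 -0-> p5 -0-> p2 -0-> p5 -0-> p2 -0-> p5 -0-> p2
First repeat at step 3: p5 was already visited.

The earliest repeat is at step j = 3: N is in p5, which it already visited at step i = 1.
The DFA has 6 states, so the proof of the pumping lemma guarantees a repeated state among the first 6+1 visited; the segment between the two visits is the pumpable y.

p5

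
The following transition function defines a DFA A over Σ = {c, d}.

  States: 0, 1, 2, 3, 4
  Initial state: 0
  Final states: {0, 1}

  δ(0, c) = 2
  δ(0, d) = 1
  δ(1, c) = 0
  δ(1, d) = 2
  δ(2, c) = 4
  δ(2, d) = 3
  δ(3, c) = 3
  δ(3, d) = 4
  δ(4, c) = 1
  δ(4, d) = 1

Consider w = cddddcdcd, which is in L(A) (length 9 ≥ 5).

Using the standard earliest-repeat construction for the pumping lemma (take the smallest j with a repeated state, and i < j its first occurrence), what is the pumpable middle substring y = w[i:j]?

State sequence: 0 -c-> 2 -d-> 3 -d-> 4 -d-> 1 -d-> 2 -c-> 4 -d-> 1 -c-> 0 -d-> 1
First repeat at step 5: 2 was already visited.

So i = 1, j = 5, giving x = w[0:1] = c, y = w[1:5] = dddd, z = w[5:9] = cdcd.
Check: |xy| = 5 ≤ 5 and |y| = 4 ≥ 1. Reading y takes A from 2 back to 2, so every xyⁱz is accepted.
With |Q| = 5, pigeonhole forces a state repeat no later than step 5; the substring read between the first and second visits to that state can be pumped.

dddd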